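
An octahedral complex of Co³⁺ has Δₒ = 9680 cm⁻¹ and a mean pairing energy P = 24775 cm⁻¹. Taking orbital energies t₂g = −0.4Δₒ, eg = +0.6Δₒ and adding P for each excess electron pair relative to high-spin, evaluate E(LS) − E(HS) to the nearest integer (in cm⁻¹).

Co sits in group 9; removing 3 electrons leaves Co³⁺ with 9 − 3 = 6 d electrons.
High-spin: t₂g⁴ eg², CFSE = -0.4Δₒ = -3872 cm⁻¹.
Low-spin: t₂g⁶ eg⁰, orbital CFSE = -2.4Δₒ = -23232 cm⁻¹; plus 2 excess pairs × P = +49550 cm⁻¹; total 26318 cm⁻¹.
The difference is 26318 − (-3872) = 30190 cm⁻¹, so high-spin lies lower.

30190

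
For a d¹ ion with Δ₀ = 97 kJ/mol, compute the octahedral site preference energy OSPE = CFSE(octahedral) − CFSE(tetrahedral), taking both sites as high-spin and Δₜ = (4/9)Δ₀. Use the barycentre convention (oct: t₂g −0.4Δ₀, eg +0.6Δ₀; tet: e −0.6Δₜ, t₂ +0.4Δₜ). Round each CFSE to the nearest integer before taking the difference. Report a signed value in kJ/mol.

In an octahedral site d¹ (HS) is t₂g¹ eg⁰, giving CFSE(oct) = -0.4Δ₀ = -39 kJ/mol.
Tetrahedral: e¹ t₂⁰, CFSE = 1(−0.6) + 0(+0.4) = -0.6Δₜ = -0.6 × (4/9) × 97 = -26 kJ/mol.
OSPE = -39 − (-26) = -13 kJ/mol.

-13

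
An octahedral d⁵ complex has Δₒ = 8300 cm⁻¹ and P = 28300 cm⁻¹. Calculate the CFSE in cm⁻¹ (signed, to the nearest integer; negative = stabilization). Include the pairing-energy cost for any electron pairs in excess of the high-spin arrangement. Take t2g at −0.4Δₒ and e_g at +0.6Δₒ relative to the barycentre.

Δₒ < P, so pairing is avoided: the ground state is high-spin.
Filling d⁵ accordingly: t2g^3 e_g^2.
Orbital CFSE = 0.0Δₒ = 0.0 × 8300 = 0 cm⁻¹.
High-spin has no excess pairs, so no pairing correction applies.

0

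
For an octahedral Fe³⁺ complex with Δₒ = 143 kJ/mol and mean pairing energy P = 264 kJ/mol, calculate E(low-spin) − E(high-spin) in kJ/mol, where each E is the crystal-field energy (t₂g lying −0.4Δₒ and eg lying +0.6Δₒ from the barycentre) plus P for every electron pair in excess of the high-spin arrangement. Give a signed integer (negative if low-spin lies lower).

242

Fe is in group 8, so Fe³⁺ is d⁵ (8 − 3 = 5).
In the high-spin limit (t₂g³ eg²) the orbital term is 0.0Δₒ = 0 kJ/mol, with no excess pairing.
Low-spin: t₂g⁵ eg⁰, orbital CFSE = -2.0Δₒ = -286 kJ/mol; plus 2 excess pairs × P = +528 kJ/mol; total 242 kJ/mol.
E(LS) − E(HS) = 242 − (0) = 242 kJ/mol.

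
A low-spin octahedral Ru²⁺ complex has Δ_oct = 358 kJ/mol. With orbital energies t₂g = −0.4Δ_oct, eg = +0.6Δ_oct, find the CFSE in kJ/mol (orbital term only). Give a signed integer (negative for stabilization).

Ru²⁺: group 8, so d-count = 8 − 2 = 6.
The d⁶ electrons fill as t₂g⁶ eg⁰.
CFSE(orbital) = 6×(-0.4Δ_oct) + 0×(0.6Δ_oct) = -2.4Δ_oct; with Δ_oct = 358 kJ/mol that is -859 kJ/mol.

-859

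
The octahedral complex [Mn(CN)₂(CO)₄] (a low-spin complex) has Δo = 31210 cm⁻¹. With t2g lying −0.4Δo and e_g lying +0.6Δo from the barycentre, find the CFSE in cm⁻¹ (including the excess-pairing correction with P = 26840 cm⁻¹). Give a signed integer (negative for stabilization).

-8740

Ligand charges: 2×(-1) from CN⁻ and 4×(+0) from CO sum to -2; with overall charge +0, Mn is +2.
Mn²⁺: group 7, so d-count = 7 − 2 = 5.
Electron filling gives t2g^5 e_g^0.
CFSE(orbital) = 5×(-0.4Δo) + 0×(0.6Δo) = -2.0Δo; with Δo = 31210 cm⁻¹ that is -62420 cm⁻¹.
High-spin d⁵ would be t2g^3 e_g^2 with 0 pairs; low-spin has 2, so 2 excess pairs cost +2P = +53680 cm⁻¹.
Combining: -62420 + 53680 = -8740 cm⁻¹.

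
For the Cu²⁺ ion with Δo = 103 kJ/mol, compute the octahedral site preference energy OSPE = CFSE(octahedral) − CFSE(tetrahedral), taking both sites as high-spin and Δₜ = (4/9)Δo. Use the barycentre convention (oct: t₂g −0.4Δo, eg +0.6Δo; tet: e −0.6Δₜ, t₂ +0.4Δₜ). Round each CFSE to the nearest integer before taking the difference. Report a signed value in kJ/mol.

-44

Cu is in group 11, so Cu²⁺ is d⁹ (11 − 2 = 9).
In an octahedral site d⁹ (HS) is t2g^6 e_g^3, giving CFSE(oct) = -0.6Δo = -62 kJ/mol.
In a tetrahedral site the filling is e^4 t2^5: CFSE(tet) = -0.4Δₜ = -0.4 × (4/9)(103) = -18 kJ/mol.
OSPE = CFSE(oct) − CFSE(tet) = -62 − (-18) = -44 kJ/mol.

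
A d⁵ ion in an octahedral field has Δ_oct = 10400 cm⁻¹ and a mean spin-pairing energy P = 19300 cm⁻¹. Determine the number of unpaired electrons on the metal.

With Δ_oct < P the complex is high-spin.
That gives t₂g³ eg².
Unpaired electrons: 5.

5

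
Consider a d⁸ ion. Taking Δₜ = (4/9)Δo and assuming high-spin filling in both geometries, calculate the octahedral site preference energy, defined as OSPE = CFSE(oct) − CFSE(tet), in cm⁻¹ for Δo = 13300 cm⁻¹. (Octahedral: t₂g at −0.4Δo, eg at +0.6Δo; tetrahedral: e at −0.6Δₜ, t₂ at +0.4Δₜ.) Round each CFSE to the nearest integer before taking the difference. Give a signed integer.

Octahedral high-spin t2g^6 e_g^2: CFSE = -1.2 × 13300 = -15960 cm⁻¹.
Tetrahedral: e^4 t2^4, CFSE = 4(−0.6) + 4(+0.4) = -0.8Δₜ = -0.8 × (4/9) × 13300 = -4729 cm⁻¹.
Subtracting, OSPE = -15960 − (-4729) = -11231 cm⁻¹.

-11231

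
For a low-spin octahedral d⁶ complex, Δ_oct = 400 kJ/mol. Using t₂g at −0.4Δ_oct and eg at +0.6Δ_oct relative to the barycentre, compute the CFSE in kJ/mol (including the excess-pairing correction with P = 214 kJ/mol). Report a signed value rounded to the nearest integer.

Electron filling gives t₂g⁶ eg⁰.
The orbital stabilization is -2.4Δ_oct = -2.4 × 400 = -960 kJ/mol.
High-spin d⁶ would be t₂g⁴ eg² with 1 pair; low-spin has 3, so 2 excess pairs cost +2P = +428 kJ/mol.
Overall CFSE = -960 + 428 = -532 kJ/mol.

-532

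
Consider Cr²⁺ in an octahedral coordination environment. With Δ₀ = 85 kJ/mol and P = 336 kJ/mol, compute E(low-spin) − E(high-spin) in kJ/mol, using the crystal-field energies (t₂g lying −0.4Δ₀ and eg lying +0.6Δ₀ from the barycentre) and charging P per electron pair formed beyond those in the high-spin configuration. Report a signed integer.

251

Cr is in group 6, so Cr²⁺ is d⁴ (6 − 2 = 4).
In the high-spin limit (t₂g³ eg¹) the orbital term is -0.6Δ₀ = -51 kJ/mol, with no excess pairing.
For low-spin the configuration is t₂g⁴ eg⁰: orbital energy -1.6 × 85 = -136 kJ/mol, and 1 additional pair relative to high-spin adds 336 kJ/mol, giving 200 kJ/mol.
E(LS) − E(HS) = 200 − (-51) = 251 kJ/mol.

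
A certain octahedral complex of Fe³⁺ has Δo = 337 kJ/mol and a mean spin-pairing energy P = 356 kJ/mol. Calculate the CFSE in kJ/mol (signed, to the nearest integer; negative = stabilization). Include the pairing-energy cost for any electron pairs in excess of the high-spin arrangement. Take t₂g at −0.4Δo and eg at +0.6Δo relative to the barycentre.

0

Fe sits in group 8; removing 3 electrons leaves Fe³⁺ with 8 − 3 = 5 d electrons.
Δo < P, so pairing is avoided: the ground state is high-spin.
Filling d⁵ accordingly: t₂g³ eg².
Orbital CFSE = 0.0Δo = 0.0 × 337 = 0 kJ/mol.
High-spin has no excess pairs, so no pairing correction applies.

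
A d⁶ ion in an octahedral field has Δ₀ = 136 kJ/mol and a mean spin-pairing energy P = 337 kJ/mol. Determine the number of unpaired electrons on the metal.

4

With Δ₀ < P the complex is high-spin.
Configuration: t₂g⁴ eg².
Unpaired electrons: 4.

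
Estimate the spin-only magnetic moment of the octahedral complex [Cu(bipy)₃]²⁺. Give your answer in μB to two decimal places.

bipy is neutral, so the +2 overall charge sits on Cu: oxidation state +2.
Cu²⁺: group 11, so d-count = 11 − 2 = 9.
For octahedral d⁹ the high- and low-spin configurations coincide.
Configuration: t2g^6 e_g^3 → 1 unpaired electron.
μ(spin-only) = √[1(1+2)] = √3 ≈ 1.73 μB.

1.73 μB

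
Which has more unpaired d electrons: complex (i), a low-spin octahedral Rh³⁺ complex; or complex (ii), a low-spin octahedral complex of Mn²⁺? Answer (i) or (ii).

(i): Group 9 minus oxidation state +3 gives a d⁶ configuration for Rh³⁺; t2g^6 e_g^0 → 0 unpaired.
(ii): Mn²⁺: group 7, so d-count = 7 − 2 = 5; t₂g⁵ eg⁰ → 1 unpaired.
So (ii) has more unpaired electrons.

(ii)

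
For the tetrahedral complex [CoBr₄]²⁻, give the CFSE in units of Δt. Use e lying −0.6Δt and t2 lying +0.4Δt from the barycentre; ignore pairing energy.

-1.2 Δt

Each Br⁻ contributes -1; 4 × (-1) = -4. With overall charge -2, Co is in the +2 oxidation state.
Co is in group 9, so Co²⁺ is d⁷ (9 − 2 = 7).
With tetrahedral geometry the complex is necessarily high-spin.
Configuration: e^4 t2^3.
CFSE = 4(-0.6Δt) + 3(0.4Δt) = -2.4Δt + 1.2Δt = -1.2Δt.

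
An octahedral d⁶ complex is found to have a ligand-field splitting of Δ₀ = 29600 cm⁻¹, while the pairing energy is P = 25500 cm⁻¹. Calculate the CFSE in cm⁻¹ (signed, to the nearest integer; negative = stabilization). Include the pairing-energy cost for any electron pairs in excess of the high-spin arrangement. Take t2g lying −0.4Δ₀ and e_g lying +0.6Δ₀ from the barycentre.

With Δ₀ > P the complex is low-spin.
Filling d⁶ accordingly: t2g^6 e_g^0.
Orbital CFSE = -2.4Δ₀ = -2.4 × 29600 = -71040 cm⁻¹.
Excess pairs vs high-spin: 3 − 1 = 2; pairing cost = +51000 cm⁻¹.
Net CFSE = -71040 + 51000 = -20040 cm⁻¹.

-20040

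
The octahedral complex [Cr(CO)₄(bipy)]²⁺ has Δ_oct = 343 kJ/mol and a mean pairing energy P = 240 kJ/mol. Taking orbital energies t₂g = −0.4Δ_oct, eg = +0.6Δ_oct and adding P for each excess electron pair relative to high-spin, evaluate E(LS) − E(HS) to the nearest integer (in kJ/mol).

Ligand charges: 4×(+0) from CO and 1×(+0) from bipy sum to +0; with overall charge +2, Cr is +2.
Cr sits in group 6; removing 2 electrons leaves Cr²⁺ with 6 − 2 = 4 d electrons.
High-spin d⁴ fills as t₂g³ eg¹ with CFSE 3(−0.4) + 1(+0.6) = -0.6Δ_oct = -206 kJ/mol.
Low-spin: t₂g⁴ eg⁰, orbital CFSE = -1.6Δ_oct = -549 kJ/mol; plus 1 excess pair × P = +240 kJ/mol; total -309 kJ/mol.
Thus E(LS) − E(HS) = -103 kJ/mol.

-103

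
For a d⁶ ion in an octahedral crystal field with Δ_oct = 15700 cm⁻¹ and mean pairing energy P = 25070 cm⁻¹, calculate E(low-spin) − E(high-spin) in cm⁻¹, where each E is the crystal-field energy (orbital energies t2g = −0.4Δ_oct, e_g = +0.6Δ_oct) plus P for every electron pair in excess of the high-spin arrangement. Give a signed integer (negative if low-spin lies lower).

18740

High-spin: t2g^4 e_g^2, CFSE = -0.4Δ_oct = -6280 cm⁻¹.
For low-spin the configuration is t2g^6 e_g^0: orbital energy -2.4 × 15700 = -37680 cm⁻¹, and 2 additional pairs relative to high-spin add 50140 cm⁻¹, giving 12460 cm⁻¹.
E(LS) − E(HS) = 12460 − (-6280) = 18740 cm⁻¹.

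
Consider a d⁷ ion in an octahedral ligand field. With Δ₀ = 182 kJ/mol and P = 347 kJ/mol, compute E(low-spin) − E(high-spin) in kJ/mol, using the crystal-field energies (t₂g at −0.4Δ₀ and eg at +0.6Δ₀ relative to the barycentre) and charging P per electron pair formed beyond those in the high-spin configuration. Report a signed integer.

165

High-spin d⁷ fills as t₂g⁵ eg² with CFSE 5(−0.4) + 2(+0.6) = -0.8Δ₀ = -146 kJ/mol.
Low-spin: t₂g⁶ eg¹, orbital CFSE = -1.8Δ₀ = -328 kJ/mol; plus 1 excess pair × P = +347 kJ/mol; total 19 kJ/mol.
E(LS) − E(HS) = 19 − (-146) = 165 kJ/mol.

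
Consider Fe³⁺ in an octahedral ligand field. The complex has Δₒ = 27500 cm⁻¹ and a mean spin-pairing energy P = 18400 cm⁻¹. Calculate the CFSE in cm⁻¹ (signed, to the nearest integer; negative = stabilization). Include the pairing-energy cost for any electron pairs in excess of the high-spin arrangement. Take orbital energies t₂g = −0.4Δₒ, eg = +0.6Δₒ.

-18200

Fe³⁺: group 8, so d-count = 8 − 3 = 5.
With Δₒ > P the complex is low-spin.
Filling d⁵ accordingly: t₂g⁵ eg⁰.
Orbital CFSE = -2.0Δₒ = -2.0 × 27500 = -55000 cm⁻¹.
Excess pairs vs high-spin: 2 − 0 = 2; pairing cost = +36800 cm⁻¹.
Net CFSE = -55000 + 36800 = -18200 cm⁻¹.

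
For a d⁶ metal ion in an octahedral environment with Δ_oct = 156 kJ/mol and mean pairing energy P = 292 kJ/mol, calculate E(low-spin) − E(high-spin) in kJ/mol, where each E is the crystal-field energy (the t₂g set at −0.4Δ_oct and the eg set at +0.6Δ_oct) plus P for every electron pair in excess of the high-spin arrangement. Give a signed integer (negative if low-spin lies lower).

High-spin d⁶ fills as t₂g⁴ eg² with CFSE 4(−0.4) + 2(+0.6) = -0.4Δ_oct = -62 kJ/mol.
Low-spin t₂g⁶ eg⁰ gives -2.4Δ_oct = -374 kJ/mol, but forming 2 extra pairs costs 2P = 584 kJ/mol, so E(LS) = -374 + 584 = 210 kJ/mol.
Thus E(LS) − E(HS) = 272 kJ/mol.

272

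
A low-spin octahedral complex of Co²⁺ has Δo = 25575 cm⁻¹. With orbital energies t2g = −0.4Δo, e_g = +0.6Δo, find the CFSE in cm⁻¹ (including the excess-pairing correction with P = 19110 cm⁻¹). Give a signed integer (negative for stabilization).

-26925

Co is in group 9, so Co²⁺ is d⁷ (9 − 2 = 7).
Configuration: t2g^6 e_g^1.
Orbital CFSE = 6(-0.4) + 1(0.6) = -1.8Δo = -1.8 × 25575 = -46035 cm⁻¹.
Pairing penalty: 3 pairs vs 2 in the high-spin reference → 1 extra × P = 19110 cm⁻¹.
Net CFSE = -46035 + 19110 = -26925 cm⁻¹.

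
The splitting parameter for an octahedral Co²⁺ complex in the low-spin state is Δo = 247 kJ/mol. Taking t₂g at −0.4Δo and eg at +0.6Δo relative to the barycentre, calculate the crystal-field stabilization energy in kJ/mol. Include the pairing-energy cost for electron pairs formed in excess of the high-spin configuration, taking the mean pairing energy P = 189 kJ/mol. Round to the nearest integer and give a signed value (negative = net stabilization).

-256

Co is in group 9, so Co²⁺ is d⁷ (9 − 2 = 7).
The d⁷ electrons fill as t₂g⁶ eg¹.
Orbital CFSE = 6(-0.4) + 1(0.6) = -1.8Δo = -1.8 × 247 = -445 kJ/mol.
High-spin d⁷ would be t₂g⁵ eg² with 2 pairs; low-spin has 3, so 1 excess pair costs +1P = +189 kJ/mol.
Overall CFSE = -445 + 189 = -256 kJ/mol.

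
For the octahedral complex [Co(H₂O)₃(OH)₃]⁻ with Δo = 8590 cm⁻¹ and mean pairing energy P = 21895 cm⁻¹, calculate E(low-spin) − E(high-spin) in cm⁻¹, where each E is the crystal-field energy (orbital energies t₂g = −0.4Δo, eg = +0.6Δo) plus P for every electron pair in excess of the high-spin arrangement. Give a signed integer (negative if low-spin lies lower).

13305

Ligand charges: 3×(+0) from H₂O and 3×(-1) from OH⁻ sum to -3; with overall charge -1, Co is +2.
Co²⁺: group 9, so d-count = 9 − 2 = 7.
High-spin: t₂g⁵ eg², CFSE = -0.8Δo = -6872 cm⁻¹.
Low-spin t₂g⁶ eg¹ gives -1.8Δo = -15462 cm⁻¹, but forming 1 extra pair costs 1P = 21895 cm⁻¹, so E(LS) = -15462 + 21895 = 6433 cm⁻¹.
E(LS) − E(HS) = 6433 − (-6872) = 13305 cm⁻¹.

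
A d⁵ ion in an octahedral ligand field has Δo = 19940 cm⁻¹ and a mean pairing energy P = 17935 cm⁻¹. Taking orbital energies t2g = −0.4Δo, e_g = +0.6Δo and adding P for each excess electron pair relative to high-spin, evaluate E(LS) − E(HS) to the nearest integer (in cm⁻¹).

-4010

High-spin: t2g^3 e_g^2, CFSE = 0.0Δo = 0 cm⁻¹.
For low-spin the configuration is t2g^5 e_g^0: orbital energy -2.0 × 19940 = -39880 cm⁻¹, and 2 additional pairs relative to high-spin add 35870 cm⁻¹, giving -4010 cm⁻¹.
The difference is -4010 − (0) = -4010 cm⁻¹, so low-spin lies lower.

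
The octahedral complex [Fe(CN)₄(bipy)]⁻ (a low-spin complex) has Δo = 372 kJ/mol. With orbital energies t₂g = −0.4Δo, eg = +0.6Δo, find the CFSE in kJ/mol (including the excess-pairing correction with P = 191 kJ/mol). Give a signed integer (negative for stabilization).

Ligand charges: 4×(-1) from CN⁻ and 1×(+0) from bipy sum to -4; with overall charge -1, Fe is +3.
Fe³⁺: group 8, so d-count = 8 − 3 = 5.
Configuration: t₂g⁵ eg⁰.
Orbital CFSE = 5(-0.4) + 0(0.6) = -2.0Δo = -2.0 × 372 = -744 kJ/mol.
Pairing penalty: 2 pairs vs 0 in the high-spin reference → 2 extra × P = 382 kJ/mol.
Net CFSE = -744 + 382 = -362 kJ/mol.

-362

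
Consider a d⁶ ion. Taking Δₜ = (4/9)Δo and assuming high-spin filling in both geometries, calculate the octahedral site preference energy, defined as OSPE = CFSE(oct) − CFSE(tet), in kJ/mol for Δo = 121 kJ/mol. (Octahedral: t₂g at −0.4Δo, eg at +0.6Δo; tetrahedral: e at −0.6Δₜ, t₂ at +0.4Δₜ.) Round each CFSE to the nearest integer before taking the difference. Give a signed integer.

In an octahedral site d⁶ (HS) is t₂g⁴ eg², giving CFSE(oct) = -0.4Δo = -48 kJ/mol.
In a tetrahedral site the filling is e³ t₂³: CFSE(tet) = -0.6Δₜ = -0.6 × (4/9)(121) = -32 kJ/mol.
OSPE = -48 − (-32) = -16 kJ/mol.

-16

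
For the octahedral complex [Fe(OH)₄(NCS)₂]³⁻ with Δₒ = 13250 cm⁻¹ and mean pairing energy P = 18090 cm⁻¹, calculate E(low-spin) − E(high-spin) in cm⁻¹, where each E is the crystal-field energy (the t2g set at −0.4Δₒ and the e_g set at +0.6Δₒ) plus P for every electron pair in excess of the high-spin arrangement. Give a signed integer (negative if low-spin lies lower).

9680

Ligand charges: 4×(-1) from OH⁻ and 2×(-1) from NCS⁻ sum to -6; with overall charge -3, Fe is +3.
Fe sits in group 8; removing 3 electrons leaves Fe³⁺ with 8 − 3 = 5 d electrons.
In the high-spin limit (t2g^3 e_g^2) the orbital term is 0.0Δₒ = 0 cm⁻¹, with no excess pairing.
Low-spin t2g^5 e_g^0 gives -2.0Δₒ = -26500 cm⁻¹, but forming 2 extra pairs costs 2P = 36180 cm⁻¹, so E(LS) = -26500 + 36180 = 9680 cm⁻¹.
E(LS) − E(HS) = 9680 − (0) = 9680 cm⁻¹.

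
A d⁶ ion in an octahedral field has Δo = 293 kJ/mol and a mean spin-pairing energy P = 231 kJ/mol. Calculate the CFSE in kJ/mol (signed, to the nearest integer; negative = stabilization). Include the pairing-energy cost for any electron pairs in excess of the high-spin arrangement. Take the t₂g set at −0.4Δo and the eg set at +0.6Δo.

Since Δo = 293 kJ/mol > P = 231 kJ/mol, the complex adopts the low-spin configuration.
Configuration: t₂g⁶ eg⁰.
Orbital CFSE = -2.4Δo = -2.4 × 293 = -703 kJ/mol.
Excess pairs vs high-spin: 3 − 1 = 2; pairing cost = +462 kJ/mol.
Net CFSE = -703 + 462 = -241 kJ/mol.

-241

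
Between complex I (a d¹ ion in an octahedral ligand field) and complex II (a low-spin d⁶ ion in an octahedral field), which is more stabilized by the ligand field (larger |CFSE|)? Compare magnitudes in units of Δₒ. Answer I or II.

I: t2g^1 e_g^0, CFSE = -0.4Δₒ.
II: t₂g⁶ eg⁰, CFSE = -2.4Δₒ.
So II has the larger |CFSE|.

II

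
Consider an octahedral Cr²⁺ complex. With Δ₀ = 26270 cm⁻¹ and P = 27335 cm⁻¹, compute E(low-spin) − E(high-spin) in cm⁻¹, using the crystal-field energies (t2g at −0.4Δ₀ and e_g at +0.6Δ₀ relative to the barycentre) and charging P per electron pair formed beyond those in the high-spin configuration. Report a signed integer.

Group 6 minus oxidation state +2 gives a d⁴ configuration for Cr²⁺.
In the high-spin limit (t2g^3 e_g^1) the orbital term is -0.6Δ₀ = -15762 cm⁻¹, with no excess pairing.
Low-spin t2g^4 e_g^0 gives -1.6Δ₀ = -42032 cm⁻¹, but forming 1 extra pair costs 1P = 27335 cm⁻¹, so E(LS) = -42032 + 27335 = -14697 cm⁻¹.
The difference is -14697 − (-15762) = 1065 cm⁻¹, so high-spin lies lower.

1065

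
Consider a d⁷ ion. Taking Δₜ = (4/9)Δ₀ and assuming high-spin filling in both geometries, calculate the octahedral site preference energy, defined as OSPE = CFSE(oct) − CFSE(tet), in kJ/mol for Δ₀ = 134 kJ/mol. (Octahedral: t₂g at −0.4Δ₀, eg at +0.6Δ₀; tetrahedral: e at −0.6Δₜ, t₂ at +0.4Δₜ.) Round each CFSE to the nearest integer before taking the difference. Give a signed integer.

-36

In an octahedral site d⁷ (HS) is t2g^5 e_g^2, giving CFSE(oct) = -0.8Δ₀ = -107 kJ/mol.
Tetrahedral e^4 t2^3 gives -1.2Δₜ = -1.2 × (4/9) × 134 = -71 kJ/mol.
OSPE = CFSE(oct) − CFSE(tet) = -107 − (-71) = -36 kJ/mol.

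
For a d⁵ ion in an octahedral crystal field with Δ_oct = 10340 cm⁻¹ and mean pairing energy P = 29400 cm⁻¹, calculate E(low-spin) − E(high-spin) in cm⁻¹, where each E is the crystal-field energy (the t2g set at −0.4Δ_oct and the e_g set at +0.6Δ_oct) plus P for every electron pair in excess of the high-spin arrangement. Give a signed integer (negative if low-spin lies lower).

38120

High-spin d⁵ fills as t2g^3 e_g^2 with CFSE 3(−0.4) + 2(+0.6) = 0.0Δ_oct = 0 cm⁻¹.
Low-spin: t2g^5 e_g^0, orbital CFSE = -2.0Δ_oct = -20680 cm⁻¹; plus 2 excess pairs × P = +58800 cm⁻¹; total 38120 cm⁻¹.
Thus E(LS) − E(HS) = 38120 cm⁻¹.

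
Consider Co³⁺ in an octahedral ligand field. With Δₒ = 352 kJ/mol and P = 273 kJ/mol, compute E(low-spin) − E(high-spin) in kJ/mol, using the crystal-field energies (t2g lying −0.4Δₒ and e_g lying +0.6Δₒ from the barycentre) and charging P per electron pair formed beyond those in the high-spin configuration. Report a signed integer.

Group 9 minus oxidation state +3 gives a d⁶ configuration for Co³⁺.
In the high-spin limit (t2g^4 e_g^2) the orbital term is -0.4Δₒ = -141 kJ/mol, with no excess pairing.
For low-spin the configuration is t2g^6 e_g^0: orbital energy -2.4 × 352 = -845 kJ/mol, and 2 additional pairs relative to high-spin add 546 kJ/mol, giving -299 kJ/mol.
E(LS) − E(HS) = -299 − (-141) = -158 kJ/mol.

-158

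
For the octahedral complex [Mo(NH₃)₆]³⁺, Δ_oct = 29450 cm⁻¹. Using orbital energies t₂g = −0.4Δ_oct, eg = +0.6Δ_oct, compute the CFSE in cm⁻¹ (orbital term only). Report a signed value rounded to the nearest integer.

-35340

NH₃ is neutral, so the +3 overall charge sits on Mo: oxidation state +3.
Mo sits in group 6; removing 3 electrons leaves Mo³⁺ with 6 − 3 = 3 d electrons.
Configuration: t₂g³ eg⁰.
Orbital CFSE = 3(-0.4) + 0(0.6) = -1.2Δ_oct = -1.2 × 29450 = -35340 cm⁻¹.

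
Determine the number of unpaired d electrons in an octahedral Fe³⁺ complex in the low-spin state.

Fe sits in group 8; removing 3 electrons leaves Fe³⁺ with 8 − 3 = 5 d electrons.
Configuration: t₂g⁵ eg⁰, giving 1 unpaired electron.

1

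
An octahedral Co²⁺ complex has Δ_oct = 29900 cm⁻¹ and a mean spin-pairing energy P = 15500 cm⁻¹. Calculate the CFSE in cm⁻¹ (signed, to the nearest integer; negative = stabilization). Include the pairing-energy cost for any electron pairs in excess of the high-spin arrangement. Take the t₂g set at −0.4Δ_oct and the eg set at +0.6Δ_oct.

-38320

Co sits in group 9; removing 2 electrons leaves Co²⁺ with 9 − 2 = 7 d electrons.
Here Δ_oct > P (29900 > 15500), so the low-spin state is favoured.
Configuration: t₂g⁶ eg¹.
Orbital CFSE = -1.8Δ_oct = -1.8 × 29900 = -53820 cm⁻¹.
Excess pairs vs high-spin: 3 − 2 = 1; pairing cost = +15500 cm⁻¹.
Net CFSE = -53820 + 15500 = -38320 cm⁻¹.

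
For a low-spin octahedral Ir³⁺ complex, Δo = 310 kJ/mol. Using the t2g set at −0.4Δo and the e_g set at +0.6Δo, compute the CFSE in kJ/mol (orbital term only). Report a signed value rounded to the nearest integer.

-744

Ir³⁺: group 9, so d-count = 9 − 3 = 6.
Configuration: t2g^6 e_g^0.
Orbital CFSE = 6(-0.4) + 0(0.6) = -2.4Δo = -2.4 × 310 = -744 kJ/mol.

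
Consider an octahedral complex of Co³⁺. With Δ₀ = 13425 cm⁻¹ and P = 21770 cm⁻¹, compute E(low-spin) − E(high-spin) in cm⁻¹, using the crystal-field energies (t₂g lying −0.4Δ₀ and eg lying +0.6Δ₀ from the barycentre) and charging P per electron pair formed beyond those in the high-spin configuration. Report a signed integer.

16690

Co³⁺: group 9, so d-count = 9 − 3 = 6.
In the high-spin limit (t₂g⁴ eg²) the orbital term is -0.4Δ₀ = -5370 cm⁻¹, with no excess pairing.
For low-spin the configuration is t₂g⁶ eg⁰: orbital energy -2.4 × 13425 = -32220 cm⁻¹, and 2 additional pairs relative to high-spin add 43540 cm⁻¹, giving 11320 cm⁻¹.
Thus E(LS) − E(HS) = 16690 cm⁻¹.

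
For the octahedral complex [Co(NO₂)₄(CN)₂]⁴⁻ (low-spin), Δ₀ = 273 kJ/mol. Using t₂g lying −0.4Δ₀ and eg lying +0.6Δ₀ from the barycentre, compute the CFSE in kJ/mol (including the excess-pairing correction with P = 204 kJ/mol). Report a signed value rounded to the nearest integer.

Ligand charges: 4×(-1) from NO₂⁻ and 2×(-1) from CN⁻ sum to -6; with overall charge -4, Co is +2.
Co²⁺: group 9, so d-count = 9 − 2 = 7.
Configuration: t₂g⁶ eg¹.
The orbital stabilization is -1.8Δ₀ = -1.8 × 273 = -491 kJ/mol.
High-spin d⁷ would be t₂g⁵ eg² with 2 pairs; low-spin has 3, so 1 excess pair costs +1P = +204 kJ/mol.
Overall CFSE = -491 + 204 = -287 kJ/mol.

-287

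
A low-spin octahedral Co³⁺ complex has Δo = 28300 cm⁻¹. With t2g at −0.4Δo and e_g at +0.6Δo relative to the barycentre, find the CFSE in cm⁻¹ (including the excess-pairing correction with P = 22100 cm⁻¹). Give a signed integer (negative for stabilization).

Group 9 minus oxidation state +3 gives a d⁶ configuration for Co³⁺.
Configuration: t2g^6 e_g^0.
The orbital stabilization is -2.4Δo = -2.4 × 28300 = -67920 cm⁻¹.
Pairing penalty: 3 pairs vs 1 in the high-spin reference → 2 extra × P = 44200 cm⁻¹.
Overall CFSE = -67920 + 44200 = -23720 cm⁻¹.

-23720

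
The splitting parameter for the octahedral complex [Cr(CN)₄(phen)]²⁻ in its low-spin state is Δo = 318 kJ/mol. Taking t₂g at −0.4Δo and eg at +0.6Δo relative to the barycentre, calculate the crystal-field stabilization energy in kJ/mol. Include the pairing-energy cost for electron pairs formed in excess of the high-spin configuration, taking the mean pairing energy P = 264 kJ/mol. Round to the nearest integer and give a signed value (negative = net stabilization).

Ligand charges: 4×(-1) from CN⁻ and 1×(+0) from phen sum to -4; with overall charge -2, Cr is +2.
Cr²⁺: group 6, so d-count = 6 − 2 = 4.
The d⁴ electrons fill as t₂g⁴ eg⁰.
Orbital CFSE = 4(-0.4) + 0(0.6) = -1.6Δo = -1.6 × 318 = -509 kJ/mol.
High-spin d⁴ would be t₂g³ eg¹ with 0 pairs; low-spin has 1, so 1 excess pair costs +1P = +264 kJ/mol.
Combining: -509 + 264 = -245 kJ/mol.

-245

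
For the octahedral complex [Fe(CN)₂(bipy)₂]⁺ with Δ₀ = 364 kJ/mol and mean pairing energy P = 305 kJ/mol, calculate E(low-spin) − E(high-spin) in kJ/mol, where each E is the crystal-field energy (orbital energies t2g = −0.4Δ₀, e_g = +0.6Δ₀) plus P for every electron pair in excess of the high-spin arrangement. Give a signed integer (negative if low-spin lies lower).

Ligand charges: 2×(-1) from CN⁻ and 2×(+0) from bipy sum to -2; with overall charge +1, Fe is +3.
Fe is in group 8, so Fe³⁺ is d⁵ (8 − 3 = 5).
High-spin: t2g^3 e_g^2, CFSE = 0.0Δ₀ = 0 kJ/mol.
Low-spin: t2g^5 e_g^0, orbital CFSE = -2.0Δ₀ = -728 kJ/mol; plus 2 excess pairs × P = +610 kJ/mol; total -118 kJ/mol.
The difference is -118 − (0) = -118 kJ/mol, so low-spin lies lower.

-118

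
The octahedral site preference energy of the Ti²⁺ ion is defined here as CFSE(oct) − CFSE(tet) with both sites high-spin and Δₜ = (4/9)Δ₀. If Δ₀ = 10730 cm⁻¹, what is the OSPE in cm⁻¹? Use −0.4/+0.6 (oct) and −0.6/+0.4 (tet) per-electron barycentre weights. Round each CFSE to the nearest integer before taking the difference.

Ti is in group 4, so Ti²⁺ is d² (4 − 2 = 2).
Octahedral high-spin t2g^2 e_g^0: CFSE = -0.8 × 10730 = -8584 cm⁻¹.
Tetrahedral e^2 t2^0 gives -1.2Δₜ = -1.2 × (4/9) × 10730 = -5723 cm⁻¹.
Subtracting, OSPE = -8584 − (-5723) = -2861 cm⁻¹.

-2861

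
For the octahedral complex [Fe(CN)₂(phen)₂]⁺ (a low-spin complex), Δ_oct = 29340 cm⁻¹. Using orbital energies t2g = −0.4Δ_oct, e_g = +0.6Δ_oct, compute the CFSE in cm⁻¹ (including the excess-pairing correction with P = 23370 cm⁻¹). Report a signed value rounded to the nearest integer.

Ligand charges: 2×(-1) from CN⁻ and 2×(+0) from phen sum to -2; with overall charge +1, Fe is +3.
Fe sits in group 8; removing 3 electrons leaves Fe³⁺ with 8 − 3 = 5 d electrons.
The d⁵ electrons fill as t2g^5 e_g^0.
CFSE(orbital) = 5×(-0.4Δ_oct) + 0×(0.6Δ_oct) = -2.0Δ_oct; with Δ_oct = 29340 cm⁻¹ that is -58680 cm⁻¹.
High-spin d⁵ would be t2g^3 e_g^2 with 0 pairs; low-spin has 2, so 2 excess pairs cost +2P = +46740 cm⁻¹.
Overall CFSE = -58680 + 46740 = -11940 cm⁻¹.

-11940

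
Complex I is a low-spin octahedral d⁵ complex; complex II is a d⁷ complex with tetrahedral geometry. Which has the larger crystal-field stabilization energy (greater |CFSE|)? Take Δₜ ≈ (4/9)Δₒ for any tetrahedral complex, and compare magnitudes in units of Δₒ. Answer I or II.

I: t₂g⁵ eg⁰, CFSE = -2.0Δₒ.
II: With tetrahedral geometry the complex is necessarily high-spin; e⁴ t₂³, CFSE = -1.2Δₜ ≈ -0.53Δₒ.
So I has the larger |CFSE|.

I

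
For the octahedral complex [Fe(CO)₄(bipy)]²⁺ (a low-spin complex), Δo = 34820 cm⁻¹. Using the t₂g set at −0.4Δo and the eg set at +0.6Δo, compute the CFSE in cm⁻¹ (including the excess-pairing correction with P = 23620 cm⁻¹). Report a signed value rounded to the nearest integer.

-36328

Ligand charges: 4×(+0) from CO and 1×(+0) from bipy sum to +0; with overall charge +2, Fe is +2.
Fe is in group 8, so Fe²⁺ is d⁶ (8 − 2 = 6).
Electron filling gives t₂g⁶ eg⁰.
The orbital stabilization is -2.4Δo = -2.4 × 34820 = -83568 cm⁻¹.
High-spin d⁶ would be t₂g⁴ eg² with 1 pair; low-spin has 3, so 2 excess pairs cost +2P = +47240 cm⁻¹.
Net CFSE = -83568 + 47240 = -36328 cm⁻¹.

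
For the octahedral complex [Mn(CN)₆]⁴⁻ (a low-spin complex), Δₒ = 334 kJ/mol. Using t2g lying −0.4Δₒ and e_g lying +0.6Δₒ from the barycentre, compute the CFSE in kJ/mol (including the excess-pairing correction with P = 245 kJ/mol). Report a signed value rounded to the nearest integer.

Each CN⁻ contributes -1; 6 × (-1) = -6. With overall charge -4, Mn is in the +2 oxidation state.
Mn²⁺: group 7, so d-count = 7 − 2 = 5.
Electron filling gives t2g^5 e_g^0.
The orbital stabilization is -2.0Δₒ = -2.0 × 334 = -668 kJ/mol.
Pairing penalty: 2 pairs vs 0 in the high-spin reference → 2 extra × P = 490 kJ/mol.
Combining: -668 + 490 = -178 kJ/mol.

-178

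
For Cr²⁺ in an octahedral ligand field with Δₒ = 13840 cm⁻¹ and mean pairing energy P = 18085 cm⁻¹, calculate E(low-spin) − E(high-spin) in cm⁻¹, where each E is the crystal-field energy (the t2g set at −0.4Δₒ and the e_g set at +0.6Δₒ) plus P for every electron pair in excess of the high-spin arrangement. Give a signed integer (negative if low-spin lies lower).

Cr sits in group 6; removing 2 electrons leaves Cr²⁺ with 6 − 2 = 4 d electrons.
In the high-spin limit (t2g^3 e_g^1) the orbital term is -0.6Δₒ = -8304 cm⁻¹, with no excess pairing.
Low-spin t2g^4 e_g^0 gives -1.6Δₒ = -22144 cm⁻¹, but forming 1 extra pair costs 1P = 18085 cm⁻¹, so E(LS) = -22144 + 18085 = -4059 cm⁻¹.
Thus E(LS) − E(HS) = 4245 cm⁻¹.

4245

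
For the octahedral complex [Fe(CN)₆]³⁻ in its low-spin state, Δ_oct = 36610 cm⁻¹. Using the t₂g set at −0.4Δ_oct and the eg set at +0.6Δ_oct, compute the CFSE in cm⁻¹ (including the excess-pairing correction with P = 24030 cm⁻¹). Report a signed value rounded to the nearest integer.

Each CN⁻ contributes -1; 6 × (-1) = -6. With overall charge -3, Fe is in the +3 oxidation state.
Group 8 minus oxidation state +3 gives a d⁵ configuration for Fe³⁺.
Electron filling gives t₂g⁵ eg⁰.
The orbital stabilization is -2.0Δ_oct = -2.0 × 36610 = -73220 cm⁻¹.
Pairing penalty: 2 pairs vs 0 in the high-spin reference → 2 extra × P = 48060 cm⁻¹.
Combining: -73220 + 48060 = -25160 cm⁻¹.

-25160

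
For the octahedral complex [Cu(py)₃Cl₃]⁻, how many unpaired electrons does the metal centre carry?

1

Ligand charges: 3×(+0) from py and 3×(-1) from Cl⁻ sum to -3; with overall charge -1, Cu is +2.
Cu²⁺: group 11, so d-count = 11 − 2 = 9.
Configuration: t₂g⁶ eg³, giving 1 unpaired electron.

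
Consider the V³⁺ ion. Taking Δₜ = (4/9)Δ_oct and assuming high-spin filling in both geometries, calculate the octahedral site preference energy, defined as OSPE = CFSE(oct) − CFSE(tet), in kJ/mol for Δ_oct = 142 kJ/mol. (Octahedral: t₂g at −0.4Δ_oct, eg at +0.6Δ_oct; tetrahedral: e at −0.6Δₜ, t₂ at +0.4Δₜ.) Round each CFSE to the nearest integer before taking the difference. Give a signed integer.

-38

V is in group 5, so V³⁺ is d² (5 − 3 = 2).
Octahedral high-spin t2g^2 e_g^0: CFSE = -0.8 × 142 = -114 kJ/mol.
Tetrahedral: e^2 t2^0, CFSE = 2(−0.6) + 0(+0.4) = -1.2Δₜ = -1.2 × (4/9) × 142 = -76 kJ/mol.
OSPE = -114 − (-76) = -38 kJ/mol.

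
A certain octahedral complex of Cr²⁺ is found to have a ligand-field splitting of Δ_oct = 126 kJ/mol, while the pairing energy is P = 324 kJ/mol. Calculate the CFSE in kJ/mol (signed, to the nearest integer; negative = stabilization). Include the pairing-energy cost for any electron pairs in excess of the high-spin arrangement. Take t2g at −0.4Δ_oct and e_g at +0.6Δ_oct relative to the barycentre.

-76

Group 6 minus oxidation state +2 gives a d⁴ configuration for Cr²⁺.
Since Δ_oct = 126 kJ/mol < P = 324 kJ/mol, the complex adopts the high-spin configuration.
Configuration: t2g^3 e_g^1.
Orbital CFSE = -0.6Δ_oct = -0.6 × 126 = -76 kJ/mol.
High-spin has no excess pairs, so no pairing correction applies.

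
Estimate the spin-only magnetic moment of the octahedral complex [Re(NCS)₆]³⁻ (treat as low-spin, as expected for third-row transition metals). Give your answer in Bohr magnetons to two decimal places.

2.83 Bohr magnetons

Each NCS⁻ contributes -1; 6 × (-1) = -6. With overall charge -3, Re is in the +3 oxidation state.
Re is in group 7, so Re³⁺ is d⁴ (7 − 3 = 4).
Configuration: t₂g⁴ eg⁰ → 2 unpaired electrons.
μ(spin-only) = √[2(2+2)] = √8 ≈ 2.83 Bohr magnetons.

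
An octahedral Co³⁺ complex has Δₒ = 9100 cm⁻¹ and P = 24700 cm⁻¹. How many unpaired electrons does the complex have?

4

Group 9 minus oxidation state +3 gives a d⁶ configuration for Co³⁺.
Here Δₒ < P (9100 < 24700), so the high-spin state is favoured.
That gives t2g^4 e_g^2.
Unpaired electrons: 4.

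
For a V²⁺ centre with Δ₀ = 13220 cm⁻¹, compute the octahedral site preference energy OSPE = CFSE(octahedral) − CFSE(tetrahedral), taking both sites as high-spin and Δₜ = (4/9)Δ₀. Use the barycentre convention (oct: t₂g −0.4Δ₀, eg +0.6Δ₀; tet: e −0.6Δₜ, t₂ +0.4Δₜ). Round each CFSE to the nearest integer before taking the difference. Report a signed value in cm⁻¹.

V sits in group 5; removing 2 electrons leaves V²⁺ with 5 − 2 = 3 d electrons.
In an octahedral site d³ (HS) is t₂g³ eg⁰, giving CFSE(oct) = -1.2Δ₀ = -15864 cm⁻¹.
Tetrahedral: e² t₂¹, CFSE = 2(−0.6) + 1(+0.4) = -0.8Δₜ = -0.8 × (4/9) × 13220 = -4700 cm⁻¹.
Subtracting, OSPE = -15864 − (-4700) = -11164 cm⁻¹.

-11164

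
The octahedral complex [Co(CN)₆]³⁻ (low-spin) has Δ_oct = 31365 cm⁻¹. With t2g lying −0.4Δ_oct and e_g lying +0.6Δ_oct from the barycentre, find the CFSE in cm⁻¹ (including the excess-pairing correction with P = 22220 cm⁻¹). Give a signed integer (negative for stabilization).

Each CN⁻ contributes -1; 6 × (-1) = -6. With overall charge -3, Co is in the +3 oxidation state.
Group 9 minus oxidation state +3 gives a d⁶ configuration for Co³⁺.
Electron filling gives t2g^6 e_g^0.
The orbital stabilization is -2.4Δ_oct = -2.4 × 31365 = -75276 cm⁻¹.
Pairing penalty: 3 pairs vs 1 in the high-spin reference → 2 extra × P = 44440 cm⁻¹.
Combining: -75276 + 44440 = -30836 cm⁻¹.

-30836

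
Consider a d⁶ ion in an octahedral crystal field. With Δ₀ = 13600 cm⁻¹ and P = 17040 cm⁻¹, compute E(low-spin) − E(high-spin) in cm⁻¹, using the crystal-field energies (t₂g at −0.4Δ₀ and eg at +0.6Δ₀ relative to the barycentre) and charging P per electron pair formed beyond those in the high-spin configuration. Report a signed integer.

In the high-spin limit (t₂g⁴ eg²) the orbital term is -0.4Δ₀ = -5440 cm⁻¹, with no excess pairing.
Low-spin: t₂g⁶ eg⁰, orbital CFSE = -2.4Δ₀ = -32640 cm⁻¹; plus 2 excess pairs × P = +34080 cm⁻¹; total 1440 cm⁻¹.
E(LS) − E(HS) = 1440 − (-5440) = 6880 cm⁻¹.

6880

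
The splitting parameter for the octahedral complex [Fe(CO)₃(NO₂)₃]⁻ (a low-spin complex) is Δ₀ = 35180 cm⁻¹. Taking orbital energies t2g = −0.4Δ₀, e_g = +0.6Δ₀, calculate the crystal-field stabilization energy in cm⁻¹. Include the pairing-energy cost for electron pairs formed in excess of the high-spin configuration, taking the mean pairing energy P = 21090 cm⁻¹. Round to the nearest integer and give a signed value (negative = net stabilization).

-42252

Ligand charges: 3×(+0) from CO and 3×(-1) from NO₂⁻ sum to -3; with overall charge -1, Fe is +2.
Fe is in group 8, so Fe²⁺ is d⁶ (8 − 2 = 6).
Configuration: t2g^6 e_g^0.
The orbital stabilization is -2.4Δ₀ = -2.4 × 35180 = -84432 cm⁻¹.
Relative to high-spin t2g^4 e_g^2 (1 paired), the low-spin configuration has 2 additional pairs, contributing +2 × 21090 = +42180 cm⁻¹.
Overall CFSE = -84432 + 42180 = -42252 cm⁻¹.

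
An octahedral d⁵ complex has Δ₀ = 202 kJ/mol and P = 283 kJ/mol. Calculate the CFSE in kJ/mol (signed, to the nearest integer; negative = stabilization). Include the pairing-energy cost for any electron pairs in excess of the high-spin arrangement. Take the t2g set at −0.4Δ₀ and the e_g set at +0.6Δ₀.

With Δ₀ < P the complex is high-spin.
That gives t2g^3 e_g^2.
Orbital CFSE = 0.0Δ₀ = 0.0 × 202 = 0 kJ/mol.
High-spin has no excess pairs, so no pairing correction applies.

0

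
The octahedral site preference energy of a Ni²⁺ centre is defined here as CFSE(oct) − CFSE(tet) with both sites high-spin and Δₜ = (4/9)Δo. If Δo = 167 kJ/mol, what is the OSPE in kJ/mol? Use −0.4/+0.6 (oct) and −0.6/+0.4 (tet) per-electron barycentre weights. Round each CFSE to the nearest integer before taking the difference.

-141

Group 10 minus oxidation state +2 gives a d⁸ configuration for Ni²⁺.
Octahedral (high-spin): t₂g⁶ eg², CFSE = 6(−0.4) + 2(+0.6) = -1.2Δo = -1.2 × 167 = -200 kJ/mol.
Tetrahedral e⁴ t₂⁴ gives -0.8Δₜ = -0.8 × (4/9) × 167 = -59 kJ/mol.
OSPE = -200 − (-59) = -141 kJ/mol.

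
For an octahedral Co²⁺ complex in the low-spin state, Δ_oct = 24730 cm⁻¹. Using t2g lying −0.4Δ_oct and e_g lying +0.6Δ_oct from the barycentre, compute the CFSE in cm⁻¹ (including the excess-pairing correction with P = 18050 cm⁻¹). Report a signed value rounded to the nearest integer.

-26464

Co is in group 9, so Co²⁺ is d⁷ (9 − 2 = 7).
Electron filling gives t2g^6 e_g^1.
Orbital CFSE = 6(-0.4) + 1(0.6) = -1.8Δ_oct = -1.8 × 24730 = -44514 cm⁻¹.
Relative to high-spin t2g^5 e_g^2 (2 paired), the low-spin configuration has 1 additional pair, contributing +1 × 18050 = +18050 cm⁻¹.
Overall CFSE = -44514 + 18050 = -26464 cm⁻¹.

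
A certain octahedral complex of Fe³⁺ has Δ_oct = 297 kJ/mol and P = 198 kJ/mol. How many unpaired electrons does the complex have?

1

Fe³⁺: group 8, so d-count = 8 − 3 = 5.
Here Δ_oct > P (297 > 198), so the low-spin state is favoured.
Configuration: t2g^5 e_g^0.
Unpaired electrons: 1.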